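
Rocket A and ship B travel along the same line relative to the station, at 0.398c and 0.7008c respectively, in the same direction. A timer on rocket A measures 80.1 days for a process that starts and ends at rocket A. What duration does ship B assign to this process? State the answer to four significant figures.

88.26 days

Transform rocket A's velocity into ship B's frame: (0.398 − 0.7008)/(1 − 0.398·0.7008) = −0.3028/0.7210816, so the relative speed is 0.41992c.
At |u| = 0.41992c, γ = (1 − 0.176333)^(−1/2) = 1.1019.
Rocket A's interval is proper; time dilation gives Δt_B = γΔτ = 1.1019 × 80.1 days = 88.26 days.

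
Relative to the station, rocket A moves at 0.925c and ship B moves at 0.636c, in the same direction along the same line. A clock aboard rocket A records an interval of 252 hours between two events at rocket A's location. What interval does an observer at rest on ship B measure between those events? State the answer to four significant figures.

The velocity of rocket A relative to ship B is (0.925 − 0.636)c / (1 − 0.925×0.636) = 0.70197c; relative speed 0.70197c.
At |u| = 0.70197c, γ = (1 − 0.492762)^(−1/2) = 1.4041.
The clock on rocket A records proper time, so ship B measures Δt = γΔτ = 1.4041 × 252 = 353.8 hours.

353.8 hours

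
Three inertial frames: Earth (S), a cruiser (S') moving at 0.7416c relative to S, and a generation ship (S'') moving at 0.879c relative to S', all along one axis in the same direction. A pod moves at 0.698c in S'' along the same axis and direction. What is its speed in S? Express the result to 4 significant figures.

Apply u = (u'+v)/(1+u'v) twice. Pod in the cruiser frame: (0.698+0.879)/(1+0.698·0.879) = 1.577/1.613542 = 0.97735c.
That velocity, transformed to the rest frame of Earth: (0.97735+0.7416)/(1+0.97735·0.7416) = 1.71895/1.72480276 = 0.99661c.

0.9966c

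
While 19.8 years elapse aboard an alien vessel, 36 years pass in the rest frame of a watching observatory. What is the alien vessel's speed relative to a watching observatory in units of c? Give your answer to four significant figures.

γ = Δt/Δτ = 36/19.8 = 1.8182.
β = √(1 − 1/γ²) = √(1 − 0.302494) = √0.697506 = 0.8352.

0.8352c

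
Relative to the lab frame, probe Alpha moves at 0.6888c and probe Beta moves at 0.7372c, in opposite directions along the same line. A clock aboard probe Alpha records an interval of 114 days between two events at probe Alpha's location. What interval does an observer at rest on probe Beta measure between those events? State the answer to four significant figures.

350.9 days

Transform probe Alpha's velocity into probe Beta's frame: (0.6888 + 0.7372)/(1 + 0.6888·0.7372) = 1.426/1.50778336, so the relative speed is 0.94576c.
At |u| = 0.94576c, γ = (1 − 0.894462)^(−1/2) = 3.0782.
Probe Alpha's interval is proper; time dilation gives Δt_B = γΔτ = 3.0782 × 114 days = 350.9 days.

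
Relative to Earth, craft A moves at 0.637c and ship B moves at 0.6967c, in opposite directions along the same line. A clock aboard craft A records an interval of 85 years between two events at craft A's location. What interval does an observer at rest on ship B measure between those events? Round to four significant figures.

221.9 years

Speed of craft A in ship B's frame: u = (v_A + v_B)/(1 + v_A v_B/c²) = (0.637 + 0.6967)/(1 + 0.637×0.6967) = 1.3337/1.4437979 = 0.92374; |u| = 0.92374c.
γ for this relative speed: γ = 1/√(1 − 0.853296) = 2.6108.
Craft A's interval is proper; time dilation gives Δt_B = γΔτ = 2.6108 × 85 years = 221.9 years.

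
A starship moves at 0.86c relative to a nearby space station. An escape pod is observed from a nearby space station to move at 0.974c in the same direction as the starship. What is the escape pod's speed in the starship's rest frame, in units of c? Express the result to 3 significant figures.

0.702c

Transform to the starship's frame: u' = (u − v)/(1 − uv/c²).
u' = (0.974 − 0.86)/(1 − 0.974×0.86) = 0.114/0.16236 = 0.70214.
Speed in the starship's frame: 0.702c (in the same direction).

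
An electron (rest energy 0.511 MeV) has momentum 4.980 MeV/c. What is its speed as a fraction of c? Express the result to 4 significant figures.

0.9948c

pc/(mc²) = 4.980/0.511 = 9.7456 = βγ = β/√(1−β²).
So β² = x²/(1 + x²) with x = 9.7456: x² = 94.9767, β² = 94.9767/95.9767 = 0.989581, β = 0.9948.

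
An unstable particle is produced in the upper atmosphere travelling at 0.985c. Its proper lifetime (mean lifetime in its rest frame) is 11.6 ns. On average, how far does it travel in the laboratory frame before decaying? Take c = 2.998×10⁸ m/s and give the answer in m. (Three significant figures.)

19.9 m

With β = 0.985, γ = 1/√(1 − 0.985²) = 1/√0.029775 = 5.7953.
Lab-frame lifetime: Δt = γτ = 5.7953 × 11.6 ns = 67.225 ns.
Distance: d = vΔt = 0.985 × 2.998×10⁸ m/s × 6.7225×10^-8 s = 19.9 m.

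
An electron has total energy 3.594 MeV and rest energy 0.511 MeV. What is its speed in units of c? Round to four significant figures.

0.9898c

γ = E/(mc²) = 3.594/0.511 = 7.0333.
β = √(1 − 1/γ²) = √(1 − 0.0202154) = √0.9797846 = 0.9898.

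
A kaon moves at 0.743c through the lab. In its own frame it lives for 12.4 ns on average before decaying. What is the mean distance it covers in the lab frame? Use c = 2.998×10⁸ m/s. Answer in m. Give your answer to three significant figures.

With β = 0.743, γ = 1/√(1 − 0.743²) = 1/√0.447951 = 1.4941.
Lab-frame lifetime: Δt = γτ = 1.4941 × 12.4 ns = 18.527 ns.
Distance: d = vΔt = 0.743 × 2.998×10⁸ m/s × 1.8527×10^-8 s = 4.13 m.

4.13 m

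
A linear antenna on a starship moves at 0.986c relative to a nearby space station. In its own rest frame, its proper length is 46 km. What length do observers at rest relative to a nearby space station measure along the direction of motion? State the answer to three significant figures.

7.67 km

β² = 0.972196, so γ = 1/√0.027804 = 5.9972.
Length contraction: L = L₀/γ = 46/5.9972 = 7.67 km.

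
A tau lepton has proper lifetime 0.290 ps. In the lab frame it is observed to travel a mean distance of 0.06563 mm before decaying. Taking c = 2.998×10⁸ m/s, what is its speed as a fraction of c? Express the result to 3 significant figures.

Lab distance = (lab lifetime)·v = γτ·βc, so βγ = d/(cτ) = 6.563×10^-5/(2.998×10⁸ × 2.900×10^-13) = 0.75487.
With βγ = 0.75487: γ² = 1 + (βγ)² = 1.569829, and β = (βγ)/γ = 0.75487/1.25293 = 0.602.

0.602c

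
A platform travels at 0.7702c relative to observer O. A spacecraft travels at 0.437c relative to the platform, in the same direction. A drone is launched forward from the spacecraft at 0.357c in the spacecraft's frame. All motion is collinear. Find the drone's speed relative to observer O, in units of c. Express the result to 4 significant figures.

First combine the drone and spacecraft (S''→S'): u₁ = (0.357 + 0.437)/(1 + 0.357×0.437) = 0.794/1.156009 = 0.68685.
Then combine with the platform (S'→S): u = (0.68685 + 0.7702)/(1 + 0.68685×0.7702) = 1.45705/1.52901187 = 0.95294.

0.9529c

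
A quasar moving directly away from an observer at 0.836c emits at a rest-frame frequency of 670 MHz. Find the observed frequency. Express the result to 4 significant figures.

200.2 MHz

Relativistic Doppler (source moving away): f_obs = f_src · √((1−β)/(1+β)).
With β = 0.836: factor = √(0.164/1.836) = 0.29887.
f_obs = 670 × 0.29887 = 200.2 MHz.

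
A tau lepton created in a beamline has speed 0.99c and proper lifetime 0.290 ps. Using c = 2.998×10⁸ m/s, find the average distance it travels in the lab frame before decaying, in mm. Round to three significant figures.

0.610 mm

γ = 1/√(1 − β²) = 1/√(1 − 0.9801) = 1/√0.0199 = 1/0.141067 = 7.0888.
Lab-frame lifetime: Δt = γτ = 7.0888 × 0.290 ps = 2.0558 ps.
Distance: d = vΔt = 0.99 × 2.998×10⁸ m/s × 2.0558×10^-12 s = 6.10×10^-4 m = 0.610 mm.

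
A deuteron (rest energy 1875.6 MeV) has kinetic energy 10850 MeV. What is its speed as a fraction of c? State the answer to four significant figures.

K = (γ−1)mc², so γ = 1 + 10850/1875.6 = 6.7848.
Then v/c = √(1 − γ⁻²) = √(1 − 0.0217233) = √0.9782767 = 0.9891.

0.9891c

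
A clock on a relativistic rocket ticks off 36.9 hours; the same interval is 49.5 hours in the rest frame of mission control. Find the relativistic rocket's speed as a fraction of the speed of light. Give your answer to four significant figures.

0.6666c

γ = Δt/Δτ = 49.5/36.9 = 1.3415.
β = √(1 − 1/γ²) = √(1 − 0.555672) = √0.444328 = 0.6666.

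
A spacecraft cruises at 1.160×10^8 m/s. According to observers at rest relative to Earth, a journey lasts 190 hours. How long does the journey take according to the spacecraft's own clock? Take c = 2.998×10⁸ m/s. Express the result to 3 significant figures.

175 hours

β = v/c = (1.160×10^8 m/s)/(2.998×10⁸ m/s) = 0.386925.
β² = 0.149711, so γ = 1/√0.850289 = 1.0845.
The spacecraft's clock runs slow as seen from Earth, so Δτ = Δt/γ = 190/1.0845 = 175 hours.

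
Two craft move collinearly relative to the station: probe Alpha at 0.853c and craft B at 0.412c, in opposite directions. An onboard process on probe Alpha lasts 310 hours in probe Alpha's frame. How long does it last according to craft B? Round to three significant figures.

Speed of probe Alpha in craft B's frame: u = (v_A + v_B)/(1 + v_A v_B/c²) = (0.853 + 0.412)/(1 + 0.853×0.412) = 1.265/1.351436 = 0.93604; |u| = 0.93604c.
γ for this relative speed: γ = 1/√(1 − 0.876171) = 2.8418.
Probe Alpha's interval is proper; time dilation gives Δt_B = γΔτ = 2.8418 × 310 hours = 881 hours.

881 hours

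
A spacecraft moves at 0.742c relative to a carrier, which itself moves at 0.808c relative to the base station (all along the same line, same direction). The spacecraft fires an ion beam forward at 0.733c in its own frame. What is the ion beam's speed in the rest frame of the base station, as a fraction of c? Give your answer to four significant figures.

Apply u = (u'+v)/(1+u'v) twice. Ion beam in the carrier frame: (0.733+0.742)/(1+0.733·0.742) = 1.475/1.543886 = 0.95538c.
That velocity, transformed to the rest frame of the base station: (0.95538+0.808)/(1+0.95538·0.808) = 1.76338/1.77194704 = 0.99517c.

0.9952c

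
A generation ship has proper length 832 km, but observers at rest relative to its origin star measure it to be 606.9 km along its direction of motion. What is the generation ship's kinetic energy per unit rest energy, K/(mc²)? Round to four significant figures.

0.3709

Length contraction gives γ = L₀/L = 832/606.9 = 1.3709.
Since K = (γ−1)mc², K/(mc²) = 1.3709 − 1 = 0.3709.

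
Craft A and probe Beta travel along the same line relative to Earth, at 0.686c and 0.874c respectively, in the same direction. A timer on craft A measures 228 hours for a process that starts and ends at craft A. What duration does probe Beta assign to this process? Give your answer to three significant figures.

258 hours

The velocity of craft A relative to probe Beta is (0.686 − 0.874)c / (1 − 0.686×0.874) = −0.46949c; relative speed 0.46949c.
At |u| = 0.46949c, γ = (1 − 0.220421)^(−1/2) = 1.1326.
The clock on craft A records proper time, so probe Beta measures Δt = γΔτ = 1.1326 × 228 = 258 hours.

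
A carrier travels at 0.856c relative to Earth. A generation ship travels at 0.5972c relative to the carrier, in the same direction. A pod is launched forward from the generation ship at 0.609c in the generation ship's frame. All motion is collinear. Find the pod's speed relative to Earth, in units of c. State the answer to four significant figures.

0.9905c

Compose velocities in two stages. Stage 1 (into S'): u₁ = (0.609+0.5972)/(1+0.609×0.5972) = 0.88451.
Stage 2 (into S): u = (0.88451+0.856)/(1+0.88451×0.856) = 0.99054, so the speed is 0.9905c.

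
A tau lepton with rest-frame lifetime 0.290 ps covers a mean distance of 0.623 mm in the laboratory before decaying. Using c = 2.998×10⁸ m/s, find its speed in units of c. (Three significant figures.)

Let x = d/(cτ) = 6.230×10^-4 m / (2.998×10⁸ m/s × 2.900×10^-13 s) = 7.1657. Since d = βγcτ, x = βγ = β/√(1−β²).
Solving: β² = x²/(1+x²) = 51.3473/52.3473 = 0.980897, so β = 0.990.

0.990c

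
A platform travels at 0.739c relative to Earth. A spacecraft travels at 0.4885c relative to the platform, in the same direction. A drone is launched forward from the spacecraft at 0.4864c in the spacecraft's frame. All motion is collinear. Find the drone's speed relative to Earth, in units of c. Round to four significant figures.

Apply u = (u'+v)/(1+u'v) twice. Drone in the platform frame: (0.4864+0.4885)/(1+0.4864·0.4885) = 0.9749/1.2376064 = 0.78773c.
That velocity, transformed to the rest frame of Earth: (0.78773+0.739)/(1+0.78773·0.739) = 1.52673/1.58213247 = 0.96498c.

0.9650c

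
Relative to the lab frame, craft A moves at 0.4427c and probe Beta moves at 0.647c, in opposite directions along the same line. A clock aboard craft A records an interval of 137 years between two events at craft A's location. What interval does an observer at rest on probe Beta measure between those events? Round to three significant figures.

The velocity of craft A relative to probe Beta is (0.4427 + 0.647)c / (1 + 0.4427×0.647) = 0.84707c; relative speed 0.84707c.
γ for this relative speed: γ = 1/√(1 − 0.717528) = 1.8815.
Craft A's interval is proper; time dilation gives Δt_B = γΔτ = 1.8815 × 137 years = 258 years.

258 years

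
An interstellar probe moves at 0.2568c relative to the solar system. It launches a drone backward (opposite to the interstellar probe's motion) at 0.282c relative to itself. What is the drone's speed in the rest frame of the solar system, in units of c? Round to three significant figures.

0.0272c

Relativistic velocity addition: u = (u' + v)/(1 + u'v/c²), with u' = −0.282c and v = 0.2568c.
Numerator: −0.282 + 0.2568 = −0.0252. Denominator: 1 + (−0.282)(0.2568) = 0.9275824.
u = −0.0252/0.9275824 = −0.027167, so the speed is 0.0272c.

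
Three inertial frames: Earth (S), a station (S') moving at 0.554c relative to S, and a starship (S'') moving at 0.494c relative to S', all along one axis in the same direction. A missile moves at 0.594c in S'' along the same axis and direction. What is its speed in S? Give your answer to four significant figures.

First combine the missile and starship (S''→S'): u₁ = (0.594 + 0.494)/(1 + 0.594×0.494) = 1.088/1.293436 = 0.84117.
Then combine with the station (S'→S): u = (0.84117 + 0.554)/(1 + 0.84117×0.554) = 1.39517/1.46600818 = 0.95168.

0.9517c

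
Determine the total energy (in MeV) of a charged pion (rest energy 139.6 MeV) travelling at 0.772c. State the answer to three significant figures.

γ = 1/√(1 − β²) = 1/√(1 − 0.595984) = 1/√0.404016 = 1/0.635623 = 1.5733.
Total energy: E = γmc² = 1.5733 × 139.6 MeV = 220 MeV.

220 MeV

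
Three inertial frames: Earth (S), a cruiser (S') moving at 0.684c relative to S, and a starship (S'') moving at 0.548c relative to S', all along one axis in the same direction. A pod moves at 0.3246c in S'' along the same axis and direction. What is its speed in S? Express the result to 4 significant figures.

First combine the pod and starship (S''→S'): u₁ = (0.3246 + 0.548)/(1 + 0.3246×0.548) = 0.8726/1.1778808 = 0.74082.
Then combine with the cruiser (S'→S): u = (0.74082 + 0.684)/(1 + 0.74082×0.684) = 1.42482/1.50672088 = 0.94564.

0.9456c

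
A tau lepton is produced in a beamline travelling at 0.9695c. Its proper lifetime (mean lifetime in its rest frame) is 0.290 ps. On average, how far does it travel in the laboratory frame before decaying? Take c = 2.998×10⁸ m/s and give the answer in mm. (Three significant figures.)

0.344 mm

With β = 0.9695, γ = 1/√(1 − 0.9695²) = 1/√0.06006975 = 4.0801.
Lab-frame lifetime: Δt = γτ = 4.0801 × 0.290 ps = 1.1832 ps.
Distance: d = vΔt = 0.9695 × 2.998×10⁸ m/s × 1.1832×10^-12 s = 3.44×10^-4 m = 0.344 mm.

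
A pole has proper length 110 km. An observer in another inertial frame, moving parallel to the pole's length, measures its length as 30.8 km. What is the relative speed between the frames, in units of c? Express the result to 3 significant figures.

Length contraction gives γ = L₀/L = 110/30.8 = 3.5714.
β = √(1 − 1/γ²) = √0.921599 = 0.960.

0.960c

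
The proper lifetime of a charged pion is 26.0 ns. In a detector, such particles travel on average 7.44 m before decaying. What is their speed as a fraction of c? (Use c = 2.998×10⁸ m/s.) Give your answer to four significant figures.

0.6905c

Let x = d/(cτ) = 7.440 m / (2.998×10⁸ m/s × 2.600×10^-8 s) = 0.95448. Since d = βγcτ, x = βγ = β/√(1−β²).
Solving: β² = x²/(1+x²) = 0.911032/1.911032 = 0.476723, so β = 0.6905.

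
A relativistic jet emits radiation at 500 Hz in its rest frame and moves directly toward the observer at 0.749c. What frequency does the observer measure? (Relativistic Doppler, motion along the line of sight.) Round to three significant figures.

1320 Hz

Relativistic Doppler (source moving toward): f_obs = f_src · √((1+β)/(1−β)).
With β = 0.749: factor = √(1.749/0.251) = 2.6397.
f_obs = 500 × 2.6397 = 1320 Hz.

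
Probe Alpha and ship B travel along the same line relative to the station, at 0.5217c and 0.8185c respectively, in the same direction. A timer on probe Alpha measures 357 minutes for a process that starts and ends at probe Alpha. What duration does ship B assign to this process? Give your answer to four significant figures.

417.4 minutes

Speed of probe Alpha in ship B's frame: u = (v_A − v_B)/(1 − v_A v_B/c²) = (0.5217 − 0.8185)/(1 − 0.5217×0.8185) = −0.2968/0.57298855 = −0.51799; |u| = 0.51799c.
γ for this relative speed: γ = 1/√(1 − 0.268314) = 1.1691.
Probe Alpha's interval is proper; time dilation gives Δt_B = γΔτ = 1.1691 × 357 minutes = 417.4 minutes.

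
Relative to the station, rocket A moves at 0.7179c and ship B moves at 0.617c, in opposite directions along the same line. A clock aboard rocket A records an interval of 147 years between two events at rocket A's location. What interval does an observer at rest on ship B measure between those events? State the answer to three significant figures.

387 years

The velocity of rocket A relative to ship B is (0.7179 + 0.617)c / (1 + 0.7179×0.617) = 0.92512c; relative speed 0.92512c.
At |u| = 0.92512c, γ = (1 − 0.855847)^(−1/2) = 2.6338.
Rocket A's interval is proper; time dilation gives Δt_B = γΔτ = 2.6338 × 147 years = 387 years.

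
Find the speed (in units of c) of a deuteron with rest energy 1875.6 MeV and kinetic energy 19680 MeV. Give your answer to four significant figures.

0.9962c

K = (γ−1)mc², so γ = 1 + 19680/1875.6 = 11.493.
Then v/c = √(1 − γ⁻²) = √(1 − 0.00757065) = √0.99242935 = 0.9962.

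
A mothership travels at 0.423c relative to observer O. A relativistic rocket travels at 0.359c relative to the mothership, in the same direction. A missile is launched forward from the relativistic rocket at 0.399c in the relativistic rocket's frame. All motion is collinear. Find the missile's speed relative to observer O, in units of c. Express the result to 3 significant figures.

First combine the missile and relativistic rocket (S''→S'): u₁ = (0.399 + 0.359)/(1 + 0.399×0.359) = 0.758/1.143241 = 0.66303.
Then combine with the mothership (S'→S): u = (0.66303 + 0.423)/(1 + 0.66303×0.423) = 1.08603/1.28046169 = 0.84816.

0.848c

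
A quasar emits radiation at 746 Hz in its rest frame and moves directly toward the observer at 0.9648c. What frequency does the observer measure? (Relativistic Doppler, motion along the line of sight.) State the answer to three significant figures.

5570 Hz

Relativistic Doppler (source moving toward): f_obs = f_src · √((1+β)/(1−β)).
With β = 0.9648: factor = √(1.9648/0.0352) = 7.4712.
f_obs = 746 × 7.4712 = 5570 Hz.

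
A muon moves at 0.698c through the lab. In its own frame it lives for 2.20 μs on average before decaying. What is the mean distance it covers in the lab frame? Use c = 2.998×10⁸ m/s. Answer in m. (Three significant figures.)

643 m

γ = 1/√(1 − β²) = 1/√(1 − 0.487204) = 1/√0.512796 = 1/0.716098 = 1.3965.
Lab-frame lifetime: Δt = γτ = 1.3965 × 2.20 μs = 3.0723 μs.
Distance: d = vΔt = 0.698 × 2.998×10⁸ m/s × 3.0723×10^-6 s = 643 m.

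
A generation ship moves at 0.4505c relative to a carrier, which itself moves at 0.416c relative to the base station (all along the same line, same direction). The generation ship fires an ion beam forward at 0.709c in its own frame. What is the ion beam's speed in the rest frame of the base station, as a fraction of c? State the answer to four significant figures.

Apply u = (u'+v)/(1+u'v) twice. Ion beam in the carrier frame: (0.709+0.4505)/(1+0.709·0.4505) = 1.1595/1.3194045 = 0.87881c.
That velocity, transformed to the rest frame of the base station: (0.87881+0.416)/(1+0.87881·0.416) = 1.29481/1.36558496 = 0.94817c.

0.9482c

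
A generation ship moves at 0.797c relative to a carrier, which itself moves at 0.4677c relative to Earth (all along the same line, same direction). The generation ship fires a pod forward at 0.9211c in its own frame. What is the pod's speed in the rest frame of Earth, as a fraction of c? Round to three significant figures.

0.997c

Apply u = (u'+v)/(1+u'v) twice. Pod in the carrier frame: (0.9211+0.797)/(1+0.9211·0.797) = 1.7181/1.7341167 = 0.99076c.
That velocity, transformed to the rest frame of Earth: (0.99076+0.4677)/(1+0.99076·0.4677) = 1.45846/1.463378452 = 0.99664c.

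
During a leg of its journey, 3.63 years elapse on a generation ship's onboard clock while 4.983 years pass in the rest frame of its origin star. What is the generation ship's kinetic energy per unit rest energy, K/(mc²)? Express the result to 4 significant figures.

γ = Δt/Δτ = 4.983/3.63 = 1.37273.
Since K = (γ−1)mc², K/(mc²) = 1.37273 − 1 = 0.3727.

0.3727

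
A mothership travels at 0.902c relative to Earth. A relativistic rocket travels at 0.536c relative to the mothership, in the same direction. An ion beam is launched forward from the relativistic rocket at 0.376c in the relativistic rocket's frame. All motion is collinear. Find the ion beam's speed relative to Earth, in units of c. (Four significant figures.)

First combine the ion beam and relativistic rocket (S''→S'): u₁ = (0.376 + 0.536)/(1 + 0.376×0.536) = 0.912/1.201536 = 0.75903.
Then combine with the mothership (S'→S): u = (0.75903 + 0.902)/(1 + 0.75903×0.902) = 1.66103/1.68464506 = 0.98598.

0.9860c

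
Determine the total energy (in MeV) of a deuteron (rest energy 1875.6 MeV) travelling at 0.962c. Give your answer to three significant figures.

With β = 0.962, γ = 1/√(1 − 0.962²) = 1/√0.074556 = 3.6623.
Total energy: E = γmc² = 3.6623 × 1875.6 MeV = 6870 MeV.

6870 MeV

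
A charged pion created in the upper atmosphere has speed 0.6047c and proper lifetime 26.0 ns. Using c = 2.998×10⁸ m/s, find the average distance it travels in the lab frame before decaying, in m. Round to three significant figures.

With β = 0.6047, γ = 1/√(1 − 0.6047²) = 1/√0.63433791 = 1.2556.
Lab-frame lifetime: Δt = γτ = 1.2556 × 26.0 ns = 32.646 ns.
Distance: d = vΔt = 0.6047 × 2.998×10⁸ m/s × 3.2646×10^-8 s = 5.92 m.

5.92 m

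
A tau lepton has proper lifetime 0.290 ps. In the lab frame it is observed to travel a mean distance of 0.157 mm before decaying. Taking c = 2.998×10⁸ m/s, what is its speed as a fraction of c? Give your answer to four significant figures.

Lab distance = (lab lifetime)·v = γτ·βc, so βγ = d/(cτ) = 1.570×10^-4/(2.998×10⁸ × 2.900×10^-13) = 1.8058.
With βγ = 1.8058: γ² = 1 + (βγ)² = 4.26091, and β = (βγ)/γ = 1.8058/2.0642 = 0.8748.

0.8748c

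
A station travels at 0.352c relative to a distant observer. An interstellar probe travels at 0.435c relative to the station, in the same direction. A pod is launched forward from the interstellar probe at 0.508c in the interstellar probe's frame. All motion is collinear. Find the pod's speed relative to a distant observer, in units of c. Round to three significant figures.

First combine the pod and interstellar probe (S''→S'): u₁ = (0.508 + 0.435)/(1 + 0.508×0.435) = 0.943/1.22098 = 0.77233.
Then combine with the station (S'→S): u = (0.77233 + 0.352)/(1 + 0.77233×0.352) = 1.12433/1.27186016 = 0.884.

0.884c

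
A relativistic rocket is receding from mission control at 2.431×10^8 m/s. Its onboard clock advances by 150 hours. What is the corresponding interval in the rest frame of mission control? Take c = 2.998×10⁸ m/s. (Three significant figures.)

256 hours

β = v/c = (2.431×10^8 m/s)/(2.998×10⁸ m/s) = 0.810874.
With β = 0.810874, γ = 1/√(1 − 0.810874²) = 1/√0.3424834 = 1.7088.
Time dilation: Δt = γ·Δτ = 1.7088 × 150 = 256 hours.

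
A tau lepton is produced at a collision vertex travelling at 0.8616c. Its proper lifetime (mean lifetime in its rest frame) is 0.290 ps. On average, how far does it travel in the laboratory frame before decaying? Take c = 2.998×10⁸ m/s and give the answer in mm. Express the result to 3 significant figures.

Lorentz factor: γ = (1 − 0.74235456)^(−1/2) = 1.9701.
Lab-frame lifetime: Δt = γτ = 1.9701 × 0.290 ps = 0.57133 ps.
Distance: d = vΔt = 0.8616 × 2.998×10⁸ m/s × 5.7133×10^-13 s = 1.48×10^-4 m = 0.148 mm.

0.148 mm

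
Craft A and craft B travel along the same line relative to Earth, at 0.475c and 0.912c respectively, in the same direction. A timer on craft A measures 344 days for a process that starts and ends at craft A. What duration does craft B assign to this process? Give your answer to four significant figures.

540.2 days

The velocity of craft A relative to craft B is (0.475 − 0.912)c / (1 − 0.475×0.912) = −0.771c; relative speed 0.771c.
At |u| = 0.771c, γ = (1 − 0.594441)^(−1/2) = 1.5703.
Craft A's interval is proper; time dilation gives Δt_B = γΔτ = 1.5703 × 344 days = 540.2 days.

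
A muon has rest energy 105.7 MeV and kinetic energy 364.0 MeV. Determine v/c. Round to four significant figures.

0.9744

K = (γ−1)mc², so γ = 1 + 364.0/105.7 = 4.4437.
Then v/c = √(1 − γ⁻²) = √(1 − 0.050642) = √0.949358 = 0.9744.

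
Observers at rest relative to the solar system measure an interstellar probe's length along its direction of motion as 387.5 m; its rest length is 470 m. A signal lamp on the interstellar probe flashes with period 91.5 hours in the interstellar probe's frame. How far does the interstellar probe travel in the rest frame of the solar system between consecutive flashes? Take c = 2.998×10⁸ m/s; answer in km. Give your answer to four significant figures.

6.778×10^10 km

Length contraction gives γ = L₀/L = 470/387.5 = 1.2129.
β = √(1 − 1/γ²) = 0.56591. Lab-frame period = γτ = 1.2129×91.5 hours = 110.98 hours. Distance = βc × γτ = 0.56591 × 2.998×10⁸ m/s × 399528 s = 6.7784×10^13 m = 6.778×10^10 km.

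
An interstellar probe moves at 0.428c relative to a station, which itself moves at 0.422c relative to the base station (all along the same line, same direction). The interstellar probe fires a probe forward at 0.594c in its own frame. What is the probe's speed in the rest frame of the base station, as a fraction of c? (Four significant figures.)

First combine the probe and interstellar probe (S''→S'): u₁ = (0.594 + 0.428)/(1 + 0.594×0.428) = 1.022/1.254232 = 0.81484.
Then combine with the station (S'→S): u = (0.81484 + 0.422)/(1 + 0.81484×0.422) = 1.23684/1.34386248 = 0.92036.

0.9204c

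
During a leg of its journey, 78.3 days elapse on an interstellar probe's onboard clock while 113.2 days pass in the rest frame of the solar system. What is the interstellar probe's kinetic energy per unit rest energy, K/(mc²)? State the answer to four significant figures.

γ = Δt/Δτ = 113.2/78.3 = 1.44572.
K/(mc²) = γ − 1 = 1.44572 − 1 = 0.4457.

0.4457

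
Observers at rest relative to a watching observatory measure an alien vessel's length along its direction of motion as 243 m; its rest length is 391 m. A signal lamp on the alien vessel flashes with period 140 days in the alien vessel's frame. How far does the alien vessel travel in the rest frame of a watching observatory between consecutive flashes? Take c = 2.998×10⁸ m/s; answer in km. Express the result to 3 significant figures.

4.57×10^12 km

γ = L₀/L = 391/243 = 1.60905.
β = √(1 − 1/γ²) = 0.78343. Lab-frame period = γτ = 1.60905×140 days = 225.27 days. Distance = βc × γτ = 0.78343 × 2.998×10⁸ m/s × 19463328 s = 4.5714×10^15 m = 4.57×10^12 km.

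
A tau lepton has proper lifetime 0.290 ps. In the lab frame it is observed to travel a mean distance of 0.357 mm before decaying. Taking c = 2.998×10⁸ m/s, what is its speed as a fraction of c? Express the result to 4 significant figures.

0.9716c

Let x = d/(cτ) = 3.570×10^-4 m / (2.998×10⁸ m/s × 2.900×10^-13 s) = 4.1062. Since d = βγcτ, x = βγ = β/√(1−β²).
Solving: β² = x²/(1+x²) = 16.8609/17.8609 = 0.944012, so β = 0.9716.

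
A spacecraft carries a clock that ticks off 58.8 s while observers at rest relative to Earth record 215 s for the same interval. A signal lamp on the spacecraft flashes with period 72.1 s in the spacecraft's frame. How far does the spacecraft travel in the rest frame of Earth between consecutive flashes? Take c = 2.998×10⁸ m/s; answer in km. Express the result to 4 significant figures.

7.602×10^7 km

From Δt = γΔτ: γ = 215/58.8 = 3.65646.
β = √(1 − 1/γ²) = 0.96188. Lab-frame period = γτ = 3.65646×72.1 s = 263.63 s. Distance = βc × γτ = 0.96188 × 2.998×10⁸ m/s × 263.63 s = 7.6023×10^10 m = 7.602×10^7 km.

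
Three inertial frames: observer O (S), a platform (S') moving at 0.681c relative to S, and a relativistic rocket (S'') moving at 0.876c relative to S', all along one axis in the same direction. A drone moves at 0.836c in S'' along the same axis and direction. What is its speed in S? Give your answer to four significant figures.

First combine the drone and relativistic rocket (S''→S'): u₁ = (0.836 + 0.876)/(1 + 0.836×0.876) = 1.712/1.732336 = 0.98826.
Then combine with the platform (S'→S): u = (0.98826 + 0.681)/(1 + 0.98826×0.681) = 1.66926/1.67300506 = 0.99776.

0.9978c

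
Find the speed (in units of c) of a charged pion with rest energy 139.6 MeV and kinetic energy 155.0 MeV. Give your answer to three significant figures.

0.881c

γ = 1 + K/(mc²) = 1 + 155.0/139.6 = 2.1103.
β = √(1 − 1/γ²) = √(1 − 0.224549) = √0.775451 = 0.881.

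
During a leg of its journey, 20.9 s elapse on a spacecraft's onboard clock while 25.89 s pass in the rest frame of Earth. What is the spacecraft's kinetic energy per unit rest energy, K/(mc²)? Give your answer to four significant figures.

γ = Δt/Δτ = 25.89/20.9 = 1.23876.
Since K = (γ−1)mc², K/(mc²) = 1.23876 − 1 = 0.2388.

0.2388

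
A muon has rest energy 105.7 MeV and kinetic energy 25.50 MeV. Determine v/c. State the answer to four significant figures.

γ = 1 + K/(mc²) = 1 + 25.50/105.7 = 1.2412.
β = √(1 − 1/γ²) = √(1 − 0.649107) = √0.350893 = 0.5924.

0.5924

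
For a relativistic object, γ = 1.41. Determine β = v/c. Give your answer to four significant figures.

0.7050

β = √(1 − 1/γ²) = √(1 − 1/1.9881) = √0.497007 = 0.7050.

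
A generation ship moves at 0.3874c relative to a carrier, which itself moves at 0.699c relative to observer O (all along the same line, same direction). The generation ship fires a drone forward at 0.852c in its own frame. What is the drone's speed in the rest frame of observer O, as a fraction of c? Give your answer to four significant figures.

0.9876c

First combine the drone and generation ship (S''→S'): u₁ = (0.852 + 0.3874)/(1 + 0.852×0.3874) = 1.2394/1.3300648 = 0.93183.
Then combine with the carrier (S'→S): u = (0.93183 + 0.699)/(1 + 0.93183×0.699) = 1.63083/1.65134917 = 0.98757.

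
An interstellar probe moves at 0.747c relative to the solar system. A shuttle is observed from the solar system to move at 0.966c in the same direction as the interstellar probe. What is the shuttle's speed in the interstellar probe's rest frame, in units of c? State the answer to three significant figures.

0.787c

Transform to the interstellar probe's frame: u' = (u − v)/(1 − uv/c²).
u' = (0.966 − 0.747)/(1 − 0.966×0.747) = 0.219/0.278398 = 0.78664.
Speed in the interstellar probe's frame: 0.787c (in the same direction).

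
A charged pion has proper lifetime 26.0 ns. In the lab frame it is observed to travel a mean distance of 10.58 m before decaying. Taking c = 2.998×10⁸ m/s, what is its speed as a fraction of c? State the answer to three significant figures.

Lab distance = (lab lifetime)·v = γτ·βc, so βγ = d/(cτ) = 10.58/(2.998×10⁸ × 2.600×10^-8) = 1.3573.
With βγ = 1.3573: γ² = 1 + (βγ)² = 2.84226, and β = (βγ)/γ = 1.3573/1.6859 = 0.805.

0.805c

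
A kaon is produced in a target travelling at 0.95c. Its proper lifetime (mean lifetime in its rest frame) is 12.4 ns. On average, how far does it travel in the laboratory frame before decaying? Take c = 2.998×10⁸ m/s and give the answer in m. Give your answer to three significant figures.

11.3 m

γ = 1/√(1 − β²) = 1/√(1 − 0.9025) = 1/√0.0975 = 1/0.31225 = 3.2026.
Lab-frame lifetime: Δt = γτ = 3.2026 × 12.4 ns = 39.712 ns.
Distance: d = vΔt = 0.95 × 2.998×10⁸ m/s × 3.9712×10^-8 s = 11.3 m.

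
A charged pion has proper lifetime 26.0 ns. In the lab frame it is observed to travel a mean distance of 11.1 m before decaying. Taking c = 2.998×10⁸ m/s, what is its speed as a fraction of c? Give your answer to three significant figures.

Let x = d/(cτ) = 11.10 m / (2.998×10⁸ m/s × 2.600×10^-8 s) = 1.424. Since d = βγcτ, x = βγ = β/√(1−β²).
Solving: β² = x²/(1+x²) = 2.02778/3.02778 = 0.669725, so β = 0.818.

0.818c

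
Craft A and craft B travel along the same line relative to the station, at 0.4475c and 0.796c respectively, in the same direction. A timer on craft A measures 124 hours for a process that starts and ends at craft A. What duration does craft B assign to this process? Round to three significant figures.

147 hours

Transform craft A's velocity into craft B's frame: (0.4475 − 0.796)/(1 − 0.4475·0.796) = −0.3485/0.64379, so the relative speed is 0.54133c.
At |u| = 0.54133c, γ = (1 − 0.293038)^(−1/2) = 1.1893.
The clock on craft A records proper time, so craft B measures Δt = γΔτ = 1.1893 × 124 = 147 hours.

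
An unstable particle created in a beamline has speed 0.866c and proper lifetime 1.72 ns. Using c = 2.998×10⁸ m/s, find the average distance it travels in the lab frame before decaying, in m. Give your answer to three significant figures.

0.893 m

γ = 1/√(1 − β²) = 1/√(1 − 0.749956) = 1/√0.250044 = 1/0.500044 = 1.9998.
Lab-frame lifetime: Δt = γτ = 1.9998 × 1.72 ns = 3.4397 ns.
Distance: d = vΔt = 0.866 × 2.998×10⁸ m/s × 3.4397×10^-9 s = 0.893 m.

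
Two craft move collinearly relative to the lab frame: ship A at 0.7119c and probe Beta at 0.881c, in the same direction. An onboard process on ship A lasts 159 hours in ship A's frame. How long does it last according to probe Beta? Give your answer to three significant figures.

The velocity of ship A relative to probe Beta is (0.7119 − 0.881)c / (1 − 0.7119×0.881) = −0.45357c; relative speed 0.45357c.
At |u| = 0.45357c, γ = (1 − 0.205726)^(−1/2) = 1.1221.
The clock on ship A records proper time, so probe Beta measures Δt = γΔτ = 1.1221 × 159 = 178 hours.

178 hours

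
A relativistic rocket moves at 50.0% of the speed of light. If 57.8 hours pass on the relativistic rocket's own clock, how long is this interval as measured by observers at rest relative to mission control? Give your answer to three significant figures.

γ = 1/√(1 − β²) = 1/√(1 − 0.25) = 1/√0.75 = 1/0.866025 = 1.1547.
Time dilation: Δt = γ·Δτ = 1.1547 × 57.8 = 66.7 hours.

66.7 hours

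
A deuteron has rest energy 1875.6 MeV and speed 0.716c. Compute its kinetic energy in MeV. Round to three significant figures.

811 MeV

γ = 1/√(1 − β²) = 1/√(1 − 0.512656) = 1/√0.487344 = 1/0.6981 = 1.43246.
Kinetic energy: K = (γ − 1)mc² = (1.43246 − 1) × 1875.6 MeV = 0.43246 × 1875.6 = 811 MeV.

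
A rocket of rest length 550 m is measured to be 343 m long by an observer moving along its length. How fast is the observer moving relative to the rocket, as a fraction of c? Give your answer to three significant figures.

0.782c

Length contraction gives γ = L₀/L = 550/343 = 1.6035.
β = √(1 − 1/γ²) = √0.611078 = 0.782.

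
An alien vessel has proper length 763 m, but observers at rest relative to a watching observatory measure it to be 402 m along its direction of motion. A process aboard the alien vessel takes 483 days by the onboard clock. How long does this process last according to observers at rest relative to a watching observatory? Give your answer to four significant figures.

916.7 days

γ = L₀/L = 763/402 = 1.89801.
The same γ dilates the second interval: 1.89801 × 483 days = 916.7 days.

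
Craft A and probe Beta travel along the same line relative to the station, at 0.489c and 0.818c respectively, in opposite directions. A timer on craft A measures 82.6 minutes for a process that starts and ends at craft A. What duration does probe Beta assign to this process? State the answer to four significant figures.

230.5 minutes

Transform craft A's velocity into probe Beta's frame: (0.489 + 0.818)/(1 + 0.489·0.818) = 1.307/1.400002, so the relative speed is 0.93357c.
At |u| = 0.93357c, γ = (1 − 0.871553)^(−1/2) = 2.7902.
Craft A's interval is proper; time dilation gives Δt_B = γΔτ = 2.7902 × 82.6 minutes = 230.5 minutes.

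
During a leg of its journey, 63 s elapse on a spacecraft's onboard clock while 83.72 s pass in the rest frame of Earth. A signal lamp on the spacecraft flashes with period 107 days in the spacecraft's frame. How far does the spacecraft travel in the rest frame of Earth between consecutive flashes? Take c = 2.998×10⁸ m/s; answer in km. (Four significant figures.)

2.426×10^12 km

The time-dilation ratio gives γ = 83.72/63 = 1.32889.
β = √(1 − 1/γ²) = 0.65858. Lab-frame period = γτ = 1.32889×107 days = 142.19 days. Distance = βc × γτ = 0.65858 × 2.998×10⁸ m/s × 12285216 s = 2.4256×10^15 m = 2.426×10^12 km.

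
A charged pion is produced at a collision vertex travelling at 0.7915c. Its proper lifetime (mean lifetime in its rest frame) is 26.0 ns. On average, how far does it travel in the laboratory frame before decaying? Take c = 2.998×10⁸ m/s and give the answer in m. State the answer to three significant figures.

10.1 m

γ = 1/√(1 − β²) = 1/√(1 − 0.62647225) = 1/√0.37352775 = 1/0.611169 = 1.6362.
Lab-frame lifetime: Δt = γτ = 1.6362 × 26.0 ns = 42.541 ns.
Distance: d = vΔt = 0.7915 × 2.998×10⁸ m/s × 4.2541×10^-8 s = 10.1 m.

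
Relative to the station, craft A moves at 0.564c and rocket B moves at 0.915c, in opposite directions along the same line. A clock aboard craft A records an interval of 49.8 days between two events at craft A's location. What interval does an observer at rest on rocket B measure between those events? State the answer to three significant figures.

The velocity of craft A relative to rocket B is (0.564 + 0.915)c / (1 + 0.564×0.915) = 0.97556c; relative speed 0.97556c.
γ for this relative speed: γ = 1/√(1 − 0.951717) = 4.551.
The clock on craft A records proper time, so rocket B measures Δt = γΔτ = 4.551 × 49.8 = 227 days.

227 days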